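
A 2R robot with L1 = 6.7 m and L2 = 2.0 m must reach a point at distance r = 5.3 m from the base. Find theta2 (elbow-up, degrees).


cos(theta2) = (r^2 - L1^2 - L2^2) / (2*L1*L2)
cos(theta2) = (28.09 - 44.89 - 4.0) / 26.8
cos(theta2) = -0.776119
theta2 = 140.9066 degrees


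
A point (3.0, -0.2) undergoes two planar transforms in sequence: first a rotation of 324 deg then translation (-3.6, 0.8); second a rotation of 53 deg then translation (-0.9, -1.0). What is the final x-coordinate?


After transform 1:
x1 = cos(324)*3.0 - sin(324)*-0.2 + -3.6 = -1.2905
y1 = sin(324)*3.0 + cos(324)*-0.2 + 0.8 = -1.1252
After transform 2:
x2 = cos(53)*-1.2905 - sin(53)*-1.1252 + -0.9
= -0.7781


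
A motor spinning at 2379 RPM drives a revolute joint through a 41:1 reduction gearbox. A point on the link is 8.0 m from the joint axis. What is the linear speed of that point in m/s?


omega_motor = 2379 * 2*pi/60 = 249.1283 rad/s
omega_joint = omega_motor / 41 = 6.0763 rad/s
v = omega_joint * r = 6.0763 * 8.0
= 48.6104 m/s


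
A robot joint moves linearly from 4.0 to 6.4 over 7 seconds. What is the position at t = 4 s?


s = t/T = 4/7 = 0.5714
p(t) = p0 + (pf-p0)*s
= 4.0 + (6.4 - 4.0) * 0.5714
= 5.3714


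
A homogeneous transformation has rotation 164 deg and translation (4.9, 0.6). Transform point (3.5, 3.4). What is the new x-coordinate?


x' = cos(theta)*px - sin(theta)*py + tx
= -0.9613*3.5 - 0.2756*3.4 + 4.9
= 0.5984


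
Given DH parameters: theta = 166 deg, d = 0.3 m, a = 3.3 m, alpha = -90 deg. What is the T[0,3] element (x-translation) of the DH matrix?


T[0,3] = a * cos(theta)
= 3.3 * cos(166 deg)
= 3.3 * -0.9703
= -3.202


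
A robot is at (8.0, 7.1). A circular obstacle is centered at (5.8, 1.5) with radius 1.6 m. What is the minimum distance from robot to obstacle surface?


center_dist = sqrt((8.0-5.8)^2 + (7.1-1.5)^2)
= sqrt(4.84 + 31.36)
= 6.0166
min_dist = center_dist - radius = 6.0166 - 1.6 = 4.4166 m


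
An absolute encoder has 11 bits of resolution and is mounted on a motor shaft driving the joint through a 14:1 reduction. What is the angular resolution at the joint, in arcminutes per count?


counts = 2^11 = 2048
effective counts at joint = 2048 * 14 = 28672
resolution = 360*60 / 28672
= 0.7533 arcmin/count


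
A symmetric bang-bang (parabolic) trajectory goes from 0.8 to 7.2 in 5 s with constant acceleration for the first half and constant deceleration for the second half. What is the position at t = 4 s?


Symmetric rest-to-rest: each phase covers (pf-p0)/2 in time T/2. 0.5*a*(T/2)^2 = (pf-p0)/2 => a = 4*(pf-p0)/T^2
a = 4*(7.2-0.8)/5^2 = 1.024
t = 4 is in the deceleration phase (t > T/2).
p = pf - 0.5*a*(T-t)^2 = 7.2 - 0.5*1.024*1^2
= 6.688


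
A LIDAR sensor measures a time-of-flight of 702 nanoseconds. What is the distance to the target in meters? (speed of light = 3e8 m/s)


tof = 702 ns = 7.02e-07 s
dist = c * tof / 2
= 3e8 * 7.02e-07 / 2
= 105.3 m


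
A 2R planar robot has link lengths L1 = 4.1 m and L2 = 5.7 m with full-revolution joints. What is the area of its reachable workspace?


r_max = L1 + L2 = 9.8 m
r_min = |L1 - L2| = 1.6 m
Area = pi*(r_max^2 - r_min^2)
= pi*(96.04 - 2.56)
= pi * 93.48
= 293.6761 m^2


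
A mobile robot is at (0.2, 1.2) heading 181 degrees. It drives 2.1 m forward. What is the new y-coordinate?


y_new = y0 + d*sin(theta)
= 1.2 + 2.1*sin(181)
= 1.2 + -0.0367
= 1.1633


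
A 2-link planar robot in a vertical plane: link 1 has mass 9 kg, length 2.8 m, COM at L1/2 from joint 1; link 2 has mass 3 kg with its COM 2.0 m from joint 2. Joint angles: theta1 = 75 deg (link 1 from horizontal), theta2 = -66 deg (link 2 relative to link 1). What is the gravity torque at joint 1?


Horizontal distance from joint 1 to link-1 COM:
  x_c1 = (L1/2)*cos(t1) = 1.4 * 0.2588 = 0.3623 m
Horizontal distance from joint 1 to link-2 COM:
  x_c2 = L1*cos(t1) + Lc2*cos(t1+t2)
       = 2.8*0.2588 + 2.0*0.9877 = 2.7001 m
tau1 = m1*g*x_c1 + m2*g*x_c2
     = 9*9.81*0.3623 + 3*9.81*2.7001
     = 31.9916 + 79.4631
     = 111.4546 Nm


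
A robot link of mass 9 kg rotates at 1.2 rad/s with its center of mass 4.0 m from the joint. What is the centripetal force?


F = m * omega^2 * r
= 9 * 1.2^2 * 4.0
= 9 * 1.44 * 4.0
= 51.84 N


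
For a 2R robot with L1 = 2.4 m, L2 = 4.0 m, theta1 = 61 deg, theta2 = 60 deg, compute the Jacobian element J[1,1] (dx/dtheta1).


J[1,1] = -L1*sin(t1) - L2*sin(t1+t2)
= -2.4*sin(61) - 4.0*sin(121)
= -5.5278


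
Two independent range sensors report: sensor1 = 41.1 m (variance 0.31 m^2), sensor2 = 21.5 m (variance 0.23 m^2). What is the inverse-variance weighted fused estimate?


w1 = (1/var1) / (1/var1 + 1/var2)
   = 3.2258 / (3.2258 + 4.3478) = 0.4259
w2 = 1 - w1 = 0.5741
fused = w1*s1 + w2*s2 = 17.5056 + 12.3426
= 29.8481 m


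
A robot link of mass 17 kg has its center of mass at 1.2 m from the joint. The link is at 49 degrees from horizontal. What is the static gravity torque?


tau = m*g*L*cos(angle)
= 17 * 9.81 * 1.2 * cos(49 deg)
= 17 * 9.81 * 1.2 * 0.6561
= 131.2932 Nm


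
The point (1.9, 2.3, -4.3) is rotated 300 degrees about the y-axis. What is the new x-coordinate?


Rotation about y-axis: x' = x*cos(theta) + z*sin(theta)
= 1.9 * 0.5 + -4.3 * -0.866
= 4.6739


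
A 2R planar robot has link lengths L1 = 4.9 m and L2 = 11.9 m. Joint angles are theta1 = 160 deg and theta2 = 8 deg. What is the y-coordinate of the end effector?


Convert angles to radians: theta1 = 2.7925, theta2 = 0.1396
y = L1*sin(theta1) + L2*sin(theta1+theta2)
y = 1.6759 + 2.4741
y = 4.15


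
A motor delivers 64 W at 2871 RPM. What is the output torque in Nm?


omega = 2871 * 2*pi/60 = 300.6504 rad/s
tau = P / omega = 64 / 300.6504
= 0.2129 Nm


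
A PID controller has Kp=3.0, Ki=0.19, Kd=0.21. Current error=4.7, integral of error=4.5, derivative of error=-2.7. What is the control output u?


u = Kp*e + Ki*int(e) + Kd*de/dt
= 3.0*4.7 + 0.19*4.5 + 0.21*(-2.7)
= 14.1 + 0.855 + -0.567
= 14.388


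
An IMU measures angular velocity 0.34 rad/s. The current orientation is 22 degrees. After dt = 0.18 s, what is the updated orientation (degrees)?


delta_theta = w * dt = 0.34 * 0.18 = 0.0612 rad
= 3.5065 deg
theta_new = 22 + 3.5065 = 25.5065 deg


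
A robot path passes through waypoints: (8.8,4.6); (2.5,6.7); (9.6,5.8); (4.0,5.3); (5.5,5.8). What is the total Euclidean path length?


Segment lengths:
  seg1 = sqrt((-6.3)^2 + (2.1)^2) = 6.6408
  seg2 = sqrt((7.1)^2 + (-0.9)^2) = 7.1568
  seg3 = sqrt((-5.6)^2 + (-0.5)^2) = 5.6223
  seg4 = sqrt((1.5)^2 + (0.5)^2) = 1.5811
Total = 21.001


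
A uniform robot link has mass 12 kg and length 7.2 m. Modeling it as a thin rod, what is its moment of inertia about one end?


I = (1/3) * m * L^2
= (1/3) * 12 * 7.2^2
= 0.333333 * 12 * 51.84
= 207.36 kg*m^2


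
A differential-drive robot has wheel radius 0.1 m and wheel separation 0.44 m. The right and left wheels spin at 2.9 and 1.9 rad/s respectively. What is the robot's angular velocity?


vR = r*wR = 0.1*2.9 = 0.29 m/s
vL = r*wL = 0.1*1.9 = 0.19 m/s
v = (vR+vL)/2 = 0.24 m/s
omega = (vR-vL)/L = 0.2273 rad/s
angular velocity = 0.2273 rad/s


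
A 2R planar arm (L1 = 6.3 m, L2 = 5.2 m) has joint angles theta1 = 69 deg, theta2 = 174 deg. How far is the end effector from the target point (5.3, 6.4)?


End effector via forward kinematics:
x = L1*cos(t1) + L2*cos(t1+t2) = -0.103
y = L1*sin(t1) + L2*sin(t1+t2) = 1.2483
Distance to target:
d = sqrt((5.3 - -0.103)^2 + (6.4 - 1.2483)^2)
= sqrt(29.1928 + 26.5398)
= 7.4654 m


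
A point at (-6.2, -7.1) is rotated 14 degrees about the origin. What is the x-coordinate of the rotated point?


x' = x*cos(theta) - y*sin(theta)
cos(14 deg) = 0.9703, sin(14 deg) = 0.2419
x' = -6.2 * 0.9703 - -7.1 * 0.2419
= -6.0158 - -1.7176
= -4.2982


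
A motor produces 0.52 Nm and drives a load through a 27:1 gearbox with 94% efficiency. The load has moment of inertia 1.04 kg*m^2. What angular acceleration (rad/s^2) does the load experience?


tau_out = tau_motor * N * eta
= 0.52 * 27 * 0.94 = 13.1976 Nm
alpha = tau_out / I = 13.1976 / 1.04
= 12.69 rad/s^2


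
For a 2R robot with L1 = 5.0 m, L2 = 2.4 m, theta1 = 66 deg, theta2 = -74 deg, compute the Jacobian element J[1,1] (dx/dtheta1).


J[1,1] = -L1*sin(t1) - L2*sin(t1+t2)
= -5.0*sin(66) - 2.4*sin(-8)
= -4.2337


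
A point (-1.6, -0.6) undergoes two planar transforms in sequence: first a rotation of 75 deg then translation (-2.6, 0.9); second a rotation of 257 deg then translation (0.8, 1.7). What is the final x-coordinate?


After transform 1:
x1 = cos(75)*-1.6 - sin(75)*-0.6 + -2.6 = -2.4346
y1 = sin(75)*-1.6 + cos(75)*-0.6 + 0.9 = -0.8008
After transform 2:
x2 = cos(257)*-2.4346 - sin(257)*-0.8008 + 0.8
= 0.5674


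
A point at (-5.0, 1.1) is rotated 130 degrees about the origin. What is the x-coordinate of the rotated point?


x' = x*cos(theta) - y*sin(theta)
cos(130 deg) = -0.6428, sin(130 deg) = 0.766
x' = -5.0 * -0.6428 - 1.1 * 0.766
= 3.2139 - 0.8426
= 2.3713


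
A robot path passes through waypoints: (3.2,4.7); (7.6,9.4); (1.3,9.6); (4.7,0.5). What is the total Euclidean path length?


Segment lengths:
  seg1 = sqrt((4.4)^2 + (4.7)^2) = 6.4382
  seg2 = sqrt((-6.3)^2 + (0.2)^2) = 6.3032
  seg3 = sqrt((3.4)^2 + (-9.1)^2) = 9.7144
Total = 22.4558


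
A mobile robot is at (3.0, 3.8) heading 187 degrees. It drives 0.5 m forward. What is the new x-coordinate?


x_new = x0 + d*cos(theta)
= 3.0 + 0.5*cos(187)
= 3.0 + -0.4963
= 2.5037


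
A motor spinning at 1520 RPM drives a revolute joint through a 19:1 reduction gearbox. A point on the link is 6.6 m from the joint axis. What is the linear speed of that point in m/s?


omega_motor = 1520 * 2*pi/60 = 159.174 rad/s
omega_joint = omega_motor / 19 = 8.3776 rad/s
v = omega_joint * r = 8.3776 * 6.6
= 55.292 m/s


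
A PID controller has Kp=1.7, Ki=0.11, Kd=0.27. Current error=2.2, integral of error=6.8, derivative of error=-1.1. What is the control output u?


u = Kp*e + Ki*int(e) + Kd*de/dt
= 1.7*2.2 + 0.11*6.8 + 0.27*(-1.1)
= 3.74 + 0.748 + -0.297
= 4.191


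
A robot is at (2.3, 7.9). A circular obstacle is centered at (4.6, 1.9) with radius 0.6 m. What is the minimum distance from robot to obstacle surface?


center_dist = sqrt((2.3-4.6)^2 + (7.9-1.9)^2)
= sqrt(5.29 + 36.0)
= 6.4257
min_dist = center_dist - radius = 6.4257 - 0.6 = 5.8257 m


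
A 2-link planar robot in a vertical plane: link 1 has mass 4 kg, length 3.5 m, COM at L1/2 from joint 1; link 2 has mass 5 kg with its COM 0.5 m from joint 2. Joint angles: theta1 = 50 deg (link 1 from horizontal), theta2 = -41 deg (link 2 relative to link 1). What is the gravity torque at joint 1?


Horizontal distance from joint 1 to link-1 COM:
  x_c1 = (L1/2)*cos(t1) = 1.75 * 0.6428 = 1.1249 m
Horizontal distance from joint 1 to link-2 COM:
  x_c2 = L1*cos(t1) + Lc2*cos(t1+t2)
       = 3.5*0.6428 + 0.5*0.9877 = 2.7436 m
tau1 = m1*g*x_c1 + m2*g*x_c2
     = 4*9.81*1.1249 + 5*9.81*2.7436
     = 44.1402 + 134.5736
     = 178.7138 Nm


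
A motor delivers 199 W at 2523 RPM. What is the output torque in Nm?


omega = 2523 * 2*pi/60 = 264.2079 rad/s
tau = P / omega = 199 / 264.2079
= 0.7532 Nm


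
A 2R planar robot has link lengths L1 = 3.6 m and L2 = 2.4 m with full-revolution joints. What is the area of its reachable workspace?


r_max = L1 + L2 = 6.0 m
r_min = |L1 - L2| = 1.2 m
Area = pi*(r_max^2 - r_min^2)
= pi*(36.0 - 1.44)
= pi * 34.56
= 108.5734 m^2


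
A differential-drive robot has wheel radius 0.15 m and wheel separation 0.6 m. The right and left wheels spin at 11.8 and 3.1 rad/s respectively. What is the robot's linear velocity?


vR = r*wR = 0.15*11.8 = 1.77 m/s
vL = r*wL = 0.15*3.1 = 0.465 m/s
v = (vR+vL)/2 = 1.1175 m/s
omega = (vR-vL)/L = 2.175 rad/s
linear velocity = 1.1175 m/s


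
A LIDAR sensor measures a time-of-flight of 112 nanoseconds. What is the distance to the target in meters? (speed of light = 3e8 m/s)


tof = 112 ns = 1.12e-07 s
dist = c * tof / 2
= 3e8 * 1.12e-07 / 2
= 16.8 m


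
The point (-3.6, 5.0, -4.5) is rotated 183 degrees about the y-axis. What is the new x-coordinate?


Rotation about y-axis: x' = x*cos(theta) + z*sin(theta)
= -3.6 * -0.9986 + -4.5 * -0.0523
= 3.8306


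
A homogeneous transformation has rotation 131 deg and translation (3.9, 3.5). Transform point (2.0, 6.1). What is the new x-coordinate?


x' = cos(theta)*px - sin(theta)*py + tx
= -0.6561*2.0 - 0.7547*6.1 + 3.9
= -2.0158


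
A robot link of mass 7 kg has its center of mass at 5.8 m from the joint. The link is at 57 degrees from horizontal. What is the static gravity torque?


tau = m*g*L*cos(angle)
= 7 * 9.81 * 5.8 * cos(57 deg)
= 7 * 9.81 * 5.8 * 0.5446
= 216.9221 Nm


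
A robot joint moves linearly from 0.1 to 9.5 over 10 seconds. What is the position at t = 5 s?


s = t/T = 5/10 = 0.5
p(t) = p0 + (pf-p0)*s
= 0.1 + (9.5 - 0.1) * 0.5
= 4.8


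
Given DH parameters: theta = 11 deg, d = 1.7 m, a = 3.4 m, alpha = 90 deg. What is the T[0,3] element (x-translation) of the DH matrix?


T[0,3] = a * cos(theta)
= 3.4 * cos(11 deg)
= 3.4 * 0.9816
= 3.3375


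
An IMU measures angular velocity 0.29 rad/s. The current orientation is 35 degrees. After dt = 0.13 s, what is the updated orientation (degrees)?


delta_theta = w * dt = 0.29 * 0.13 = 0.0377 rad
= 2.1601 deg
theta_new = 35 + 2.1601 = 37.1601 deg


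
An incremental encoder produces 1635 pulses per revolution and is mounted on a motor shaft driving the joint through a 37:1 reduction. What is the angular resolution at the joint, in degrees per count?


counts per rev = 1635
effective counts at joint = 1635 * 37 = 60495
resolution = 360 / 60495
= 0.006 deg/count


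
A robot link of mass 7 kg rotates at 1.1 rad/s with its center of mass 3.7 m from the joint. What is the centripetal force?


F = m * omega^2 * r
= 7 * 1.1^2 * 3.7
= 7 * 1.21 * 3.7
= 31.339 N


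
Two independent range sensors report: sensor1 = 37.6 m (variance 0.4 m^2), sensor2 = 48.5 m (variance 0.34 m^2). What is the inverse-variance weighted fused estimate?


w1 = (1/var1) / (1/var1 + 1/var2)
   = 2.5 / (2.5 + 2.9412) = 0.4595
w2 = 1 - w1 = 0.5405
fused = w1*s1 + w2*s2 = 17.2757 + 26.2162
= 43.4919 m


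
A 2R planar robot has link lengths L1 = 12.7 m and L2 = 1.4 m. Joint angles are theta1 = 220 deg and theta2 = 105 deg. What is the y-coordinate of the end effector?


Convert angles to radians: theta1 = 3.8397, theta2 = 1.8326
y = L1*sin(theta1) + L2*sin(theta1+theta2)
y = -8.1634 + -0.803
y = -8.9664


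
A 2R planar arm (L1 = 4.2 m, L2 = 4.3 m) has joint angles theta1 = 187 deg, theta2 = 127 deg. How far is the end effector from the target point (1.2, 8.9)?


End effector via forward kinematics:
x = L1*cos(t1) + L2*cos(t1+t2) = -1.1817
y = L1*sin(t1) + L2*sin(t1+t2) = -3.605
Distance to target:
d = sqrt((1.2 - -1.1817)^2 + (8.9 - -3.605)^2)
= sqrt(5.6723 + 156.3753)
= 12.7298 m


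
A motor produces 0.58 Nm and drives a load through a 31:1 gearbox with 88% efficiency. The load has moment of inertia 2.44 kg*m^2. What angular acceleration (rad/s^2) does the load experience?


tau_out = tau_motor * N * eta
= 0.58 * 31 * 0.88 = 15.8224 Nm
alpha = tau_out / I = 15.8224 / 2.44
= 6.4846 rad/s^2


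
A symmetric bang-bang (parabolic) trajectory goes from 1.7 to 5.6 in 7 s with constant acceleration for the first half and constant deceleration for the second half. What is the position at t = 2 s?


Symmetric rest-to-rest: each phase covers (pf-p0)/2 in time T/2. 0.5*a*(T/2)^2 = (pf-p0)/2 => a = 4*(pf-p0)/T^2
a = 4*(5.6-1.7)/7^2 = 0.3184
t = 2 is in the acceleration phase (t <= T/2).
p = p0 + 0.5*a*t^2 = 1.7 + 0.5*0.3184*2^2
= 2.3367


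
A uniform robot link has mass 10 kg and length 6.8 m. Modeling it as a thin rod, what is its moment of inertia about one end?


I = (1/3) * m * L^2
= (1/3) * 10 * 6.8^2
= 0.333333 * 10 * 46.24
= 154.1333 kg*m^2


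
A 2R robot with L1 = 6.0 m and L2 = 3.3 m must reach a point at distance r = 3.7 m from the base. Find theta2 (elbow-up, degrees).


cos(theta2) = (r^2 - L1^2 - L2^2) / (2*L1*L2)
cos(theta2) = (13.69 - 36.0 - 10.89) / 39.6
cos(theta2) = -0.838384
theta2 = 146.9698 degrees


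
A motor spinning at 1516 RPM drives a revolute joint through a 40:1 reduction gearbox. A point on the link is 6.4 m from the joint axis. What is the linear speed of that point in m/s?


omega_motor = 1516 * 2*pi/60 = 158.7551 rad/s
omega_joint = omega_motor / 40 = 3.9689 rad/s
v = omega_joint * r = 3.9689 * 6.4
= 25.4008 m/s


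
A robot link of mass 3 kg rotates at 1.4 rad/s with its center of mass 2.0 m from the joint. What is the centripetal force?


F = m * omega^2 * r
= 3 * 1.4^2 * 2.0
= 3 * 1.96 * 2.0
= 11.76 N


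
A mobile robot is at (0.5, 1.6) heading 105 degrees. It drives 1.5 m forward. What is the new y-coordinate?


y_new = y0 + d*sin(theta)
= 1.6 + 1.5*sin(105)
= 1.6 + 1.4489
= 3.0489


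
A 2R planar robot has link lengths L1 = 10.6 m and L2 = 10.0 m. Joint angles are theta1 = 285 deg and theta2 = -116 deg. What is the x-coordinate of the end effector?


Convert angles to radians: theta1 = 4.9742, theta2 = -2.0246
x = L1*cos(theta1) + L2*cos(theta1+theta2)
x = 2.7435 + -9.8163
x = -7.0728


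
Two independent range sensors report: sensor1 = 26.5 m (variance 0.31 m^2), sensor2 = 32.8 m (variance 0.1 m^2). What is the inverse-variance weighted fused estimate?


w1 = (1/var1) / (1/var1 + 1/var2)
   = 3.2258 / (3.2258 + 10.0) = 0.2439
w2 = 1 - w1 = 0.7561
fused = w1*s1 + w2*s2 = 6.4634 + 24.8
= 31.2634 m


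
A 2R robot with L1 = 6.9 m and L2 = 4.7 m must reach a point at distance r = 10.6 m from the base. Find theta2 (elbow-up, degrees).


cos(theta2) = (r^2 - L1^2 - L2^2) / (2*L1*L2)
cos(theta2) = (112.36 - 47.61 - 22.09) / 64.86
cos(theta2) = 0.657724
theta2 = 48.8735 degrees


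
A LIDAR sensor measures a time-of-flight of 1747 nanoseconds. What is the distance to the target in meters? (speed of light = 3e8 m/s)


tof = 1747 ns = 1.747e-06 s
dist = c * tof / 2
= 3e8 * 1.747e-06 / 2
= 262.05 m


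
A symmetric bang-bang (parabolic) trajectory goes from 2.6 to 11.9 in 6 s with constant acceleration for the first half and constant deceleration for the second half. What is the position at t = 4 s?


Symmetric rest-to-rest: each phase covers (pf-p0)/2 in time T/2. 0.5*a*(T/2)^2 = (pf-p0)/2 => a = 4*(pf-p0)/T^2
a = 4*(11.9-2.6)/6^2 = 1.0333
t = 4 is in the deceleration phase (t > T/2).
p = pf - 0.5*a*(T-t)^2 = 11.9 - 0.5*1.0333*2^2
= 9.8333


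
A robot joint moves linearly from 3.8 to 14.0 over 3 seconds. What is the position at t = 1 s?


s = t/T = 1/3 = 0.3333
p(t) = p0 + (pf-p0)*s
= 3.8 + (14.0 - 3.8) * 0.3333
= 7.2


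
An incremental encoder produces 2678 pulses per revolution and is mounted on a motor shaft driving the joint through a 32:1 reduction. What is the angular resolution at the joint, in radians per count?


counts per rev = 2678
effective counts at joint = 2678 * 32 = 85696
resolution = 2*pi / 85696
= 7.3319e-05 rad/count


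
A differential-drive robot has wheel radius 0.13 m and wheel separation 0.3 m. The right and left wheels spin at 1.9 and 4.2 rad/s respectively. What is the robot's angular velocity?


vR = r*wR = 0.13*1.9 = 0.247 m/s
vL = r*wL = 0.13*4.2 = 0.546 m/s
v = (vR+vL)/2 = 0.3965 m/s
omega = (vR-vL)/L = -0.9967 rad/s
angular velocity = -0.9967 rad/s


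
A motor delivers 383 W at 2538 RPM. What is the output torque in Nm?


omega = 2538 * 2*pi/60 = 265.7787 rad/s
tau = P / omega = 383 / 265.7787
= 1.441 Nm


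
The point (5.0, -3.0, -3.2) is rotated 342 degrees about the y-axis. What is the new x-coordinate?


Rotation about y-axis: x' = x*cos(theta) + z*sin(theta)
= 5.0 * 0.9511 + -3.2 * -0.309
= 5.7441


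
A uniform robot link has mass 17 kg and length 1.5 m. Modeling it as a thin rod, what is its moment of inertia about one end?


I = (1/3) * m * L^2
= (1/3) * 17 * 1.5^2
= 0.333333 * 17 * 2.25
= 12.75 kg*m^2


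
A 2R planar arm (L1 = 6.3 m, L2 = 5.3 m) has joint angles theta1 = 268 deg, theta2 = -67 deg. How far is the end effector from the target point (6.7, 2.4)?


End effector via forward kinematics:
x = L1*cos(t1) + L2*cos(t1+t2) = -5.1678
y = L1*sin(t1) + L2*sin(t1+t2) = -8.1955
Distance to target:
d = sqrt((6.7 - -5.1678)^2 + (2.4 - -8.1955)^2)
= sqrt(140.8457 + 112.2649)
= 15.9094 m


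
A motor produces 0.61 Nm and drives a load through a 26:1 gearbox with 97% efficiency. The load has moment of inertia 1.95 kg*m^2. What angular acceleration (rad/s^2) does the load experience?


tau_out = tau_motor * N * eta
= 0.61 * 26 * 0.97 = 15.3842 Nm
alpha = tau_out / I = 15.3842 / 1.95
= 7.8893 rad/s^2


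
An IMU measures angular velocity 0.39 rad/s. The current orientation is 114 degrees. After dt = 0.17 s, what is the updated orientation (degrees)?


delta_theta = w * dt = 0.39 * 0.17 = 0.0663 rad
= 3.7987 deg
theta_new = 114 + 3.7987 = 117.7987 deg


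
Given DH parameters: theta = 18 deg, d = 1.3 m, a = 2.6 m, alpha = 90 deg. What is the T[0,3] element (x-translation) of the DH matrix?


T[0,3] = a * cos(theta)
= 2.6 * cos(18 deg)
= 2.6 * 0.9511
= 2.4727


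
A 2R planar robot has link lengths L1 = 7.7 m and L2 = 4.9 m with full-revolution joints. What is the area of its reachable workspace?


r_max = L1 + L2 = 12.6 m
r_min = |L1 - L2| = 2.8 m
Area = pi*(r_max^2 - r_min^2)
= pi*(158.76 - 7.84)
= pi * 150.92
= 474.1292 m^2


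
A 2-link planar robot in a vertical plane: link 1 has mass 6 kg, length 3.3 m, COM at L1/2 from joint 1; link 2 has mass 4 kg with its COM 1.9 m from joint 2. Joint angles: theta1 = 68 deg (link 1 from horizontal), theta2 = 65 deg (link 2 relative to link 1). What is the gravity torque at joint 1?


Horizontal distance from joint 1 to link-1 COM:
  x_c1 = (L1/2)*cos(t1) = 1.65 * 0.3746 = 0.6181 m
Horizontal distance from joint 1 to link-2 COM:
  x_c2 = L1*cos(t1) + Lc2*cos(t1+t2)
       = 3.3*0.3746 + 1.9*-0.682 = -0.0596 m
tau1 = m1*g*x_c1 + m2*g*x_c2
     = 6*9.81*0.6181 + 4*9.81*-0.0596
     = 36.3814 + -2.3385
     = 34.0429 Nm


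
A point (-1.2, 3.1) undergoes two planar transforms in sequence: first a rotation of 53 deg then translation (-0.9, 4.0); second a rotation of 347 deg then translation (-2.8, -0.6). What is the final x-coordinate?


After transform 1:
x1 = cos(53)*-1.2 - sin(53)*3.1 + -0.9 = -4.0979
y1 = sin(53)*-1.2 + cos(53)*3.1 + 4.0 = 4.9073
After transform 2:
x2 = cos(347)*-4.0979 - sin(347)*4.9073 + -2.8
= -5.689


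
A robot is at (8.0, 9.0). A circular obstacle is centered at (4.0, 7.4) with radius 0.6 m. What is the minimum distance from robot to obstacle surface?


center_dist = sqrt((8.0-4.0)^2 + (9.0-7.4)^2)
= sqrt(16.0 + 2.56)
= 4.3081
min_dist = center_dist - radius = 4.3081 - 0.6 = 3.7081 m


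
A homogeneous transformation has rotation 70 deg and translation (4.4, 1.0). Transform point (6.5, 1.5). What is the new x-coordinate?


x' = cos(theta)*px - sin(theta)*py + tx
= 0.342*6.5 - 0.9397*1.5 + 4.4
= 5.2136


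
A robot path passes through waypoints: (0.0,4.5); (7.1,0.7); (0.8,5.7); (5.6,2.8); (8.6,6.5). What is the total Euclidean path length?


Segment lengths:
  seg1 = sqrt((7.1)^2 + (-3.8)^2) = 8.0529
  seg2 = sqrt((-6.3)^2 + (5.0)^2) = 8.043
  seg3 = sqrt((4.8)^2 + (-2.9)^2) = 5.608
  seg4 = sqrt((3.0)^2 + (3.7)^2) = 4.7634
Total = 26.4674


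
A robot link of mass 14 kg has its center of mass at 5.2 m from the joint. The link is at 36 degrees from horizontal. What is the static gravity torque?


tau = m*g*L*cos(angle)
= 14 * 9.81 * 5.2 * cos(36 deg)
= 14 * 9.81 * 5.2 * 0.809
= 577.774 Nm


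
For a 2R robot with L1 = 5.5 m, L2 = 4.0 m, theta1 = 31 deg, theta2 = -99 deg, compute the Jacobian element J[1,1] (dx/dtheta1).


J[1,1] = -L1*sin(t1) - L2*sin(t1+t2)
= -5.5*sin(31) - 4.0*sin(-68)
= 0.876


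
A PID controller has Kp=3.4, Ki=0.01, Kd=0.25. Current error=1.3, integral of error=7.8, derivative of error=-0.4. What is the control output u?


u = Kp*e + Ki*int(e) + Kd*de/dt
= 3.4*1.3 + 0.01*7.8 + 0.25*(-0.4)
= 4.42 + 0.078 + -0.1
= 4.398


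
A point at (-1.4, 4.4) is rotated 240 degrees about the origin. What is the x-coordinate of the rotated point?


x' = x*cos(theta) - y*sin(theta)
cos(240 deg) = -0.5, sin(240 deg) = -0.866
x' = -1.4 * -0.5 - 4.4 * -0.866
= 0.7 - -3.8105
= 4.5105


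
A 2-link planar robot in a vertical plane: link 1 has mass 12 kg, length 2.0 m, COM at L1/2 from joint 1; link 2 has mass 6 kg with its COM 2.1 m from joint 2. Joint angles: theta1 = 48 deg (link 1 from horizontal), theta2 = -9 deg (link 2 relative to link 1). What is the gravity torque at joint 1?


Horizontal distance from joint 1 to link-1 COM:
  x_c1 = (L1/2)*cos(t1) = 1.0 * 0.6691 = 0.6691 m
Horizontal distance from joint 1 to link-2 COM:
  x_c2 = L1*cos(t1) + Lc2*cos(t1+t2)
       = 2.0*0.6691 + 2.1*0.7771 = 2.9703 m
tau1 = m1*g*x_c1 + m2*g*x_c2
     = 12*9.81*0.6691 + 6*9.81*2.9703
     = 78.7701 + 174.83
     = 253.6 Nm


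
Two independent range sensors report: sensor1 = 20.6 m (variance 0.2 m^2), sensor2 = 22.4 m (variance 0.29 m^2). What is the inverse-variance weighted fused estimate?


w1 = (1/var1) / (1/var1 + 1/var2)
   = 5.0 / (5.0 + 3.4483) = 0.5918
w2 = 1 - w1 = 0.4082
fused = w1*s1 + w2*s2 = 12.1918 + 9.1429
= 21.3347 m


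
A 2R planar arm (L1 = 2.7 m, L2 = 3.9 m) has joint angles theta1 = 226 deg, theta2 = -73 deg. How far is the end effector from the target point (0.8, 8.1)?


End effector via forward kinematics:
x = L1*cos(t1) + L2*cos(t1+t2) = -5.3505
y = L1*sin(t1) + L2*sin(t1+t2) = -0.1717
Distance to target:
d = sqrt((0.8 - -5.3505)^2 + (8.1 - -0.1717)^2)
= sqrt(37.8287 + 68.4203)
= 10.3077 m


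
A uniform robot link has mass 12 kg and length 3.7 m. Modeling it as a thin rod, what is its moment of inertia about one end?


I = (1/3) * m * L^2
= (1/3) * 12 * 3.7^2
= 0.333333 * 12 * 13.69
= 54.76 kg*m^2


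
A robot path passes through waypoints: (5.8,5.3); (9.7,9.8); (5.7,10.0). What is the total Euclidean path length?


Segment lengths:
  seg1 = sqrt((3.9)^2 + (4.5)^2) = 5.9548
  seg2 = sqrt((-4.0)^2 + (0.2)^2) = 4.005
Total = 9.9598


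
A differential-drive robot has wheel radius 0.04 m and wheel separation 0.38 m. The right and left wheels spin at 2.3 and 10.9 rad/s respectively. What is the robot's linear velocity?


vR = r*wR = 0.04*2.3 = 0.092 m/s
vL = r*wL = 0.04*10.9 = 0.436 m/s
v = (vR+vL)/2 = 0.264 m/s
omega = (vR-vL)/L = -0.9053 rad/s
linear velocity = 0.264 m/s


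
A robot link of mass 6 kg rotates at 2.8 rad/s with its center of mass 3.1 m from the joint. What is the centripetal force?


F = m * omega^2 * r
= 6 * 2.8^2 * 3.1
= 6 * 7.84 * 3.1
= 145.824 N


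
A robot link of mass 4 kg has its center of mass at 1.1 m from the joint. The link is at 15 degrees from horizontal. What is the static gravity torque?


tau = m*g*L*cos(angle)
= 4 * 9.81 * 1.1 * cos(15 deg)
= 4 * 9.81 * 1.1 * 0.9659
= 41.6932 Nm


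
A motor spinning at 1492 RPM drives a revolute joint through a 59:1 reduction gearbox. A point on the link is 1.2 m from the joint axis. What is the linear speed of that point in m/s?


omega_motor = 1492 * 2*pi/60 = 156.2419 rad/s
omega_joint = omega_motor / 59 = 2.6482 rad/s
v = omega_joint * r = 2.6482 * 1.2
= 3.1778 m/s


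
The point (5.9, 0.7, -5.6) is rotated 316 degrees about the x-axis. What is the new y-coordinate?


Rotation about x-axis: y' = y*cos(theta) - z*sin(theta)
= 0.7 * 0.7193 - -5.6 * -0.6947
= -3.3865


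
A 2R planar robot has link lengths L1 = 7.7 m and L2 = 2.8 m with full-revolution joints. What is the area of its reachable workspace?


r_max = L1 + L2 = 10.5 m
r_min = |L1 - L2| = 4.9 m
Area = pi*(r_max^2 - r_min^2)
= pi*(110.25 - 24.01)
= pi * 86.24
= 270.931 m^2


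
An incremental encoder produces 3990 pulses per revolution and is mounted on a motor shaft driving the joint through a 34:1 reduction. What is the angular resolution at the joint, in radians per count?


counts per rev = 3990
effective counts at joint = 3990 * 34 = 135660
resolution = 2*pi / 135660
= 4.6316e-05 rad/count


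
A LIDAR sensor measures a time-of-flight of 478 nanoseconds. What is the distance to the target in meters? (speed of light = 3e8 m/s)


tof = 478 ns = 4.78e-07 s
dist = c * tof / 2
= 3e8 * 4.78e-07 / 2
= 71.7 m


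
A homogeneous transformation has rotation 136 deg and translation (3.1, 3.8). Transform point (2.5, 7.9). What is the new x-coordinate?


x' = cos(theta)*px - sin(theta)*py + tx
= -0.7193*2.5 - 0.6947*7.9 + 3.1
= -4.1862


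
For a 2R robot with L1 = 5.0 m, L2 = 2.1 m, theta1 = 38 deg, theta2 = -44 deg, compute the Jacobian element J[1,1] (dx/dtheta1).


J[1,1] = -L1*sin(t1) - L2*sin(t1+t2)
= -5.0*sin(38) - 2.1*sin(-6)
= -2.8588


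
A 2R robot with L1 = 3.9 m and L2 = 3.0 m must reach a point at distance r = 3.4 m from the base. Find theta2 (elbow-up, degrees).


cos(theta2) = (r^2 - L1^2 - L2^2) / (2*L1*L2)
cos(theta2) = (11.56 - 15.21 - 9.0) / 23.4
cos(theta2) = -0.540598
theta2 = 122.7244 degrees


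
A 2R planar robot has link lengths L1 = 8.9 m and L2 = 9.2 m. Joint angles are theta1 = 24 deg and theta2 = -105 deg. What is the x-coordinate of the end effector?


Convert angles to radians: theta1 = 0.4189, theta2 = -1.8326
x = L1*cos(theta1) + L2*cos(theta1+theta2)
x = 8.1306 + 1.4392
x = 9.5698


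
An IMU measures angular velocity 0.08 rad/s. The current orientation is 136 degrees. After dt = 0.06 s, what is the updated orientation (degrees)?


delta_theta = w * dt = 0.08 * 0.06 = 0.0048 rad
= 0.275 deg
theta_new = 136 + 0.275 = 136.275 deg


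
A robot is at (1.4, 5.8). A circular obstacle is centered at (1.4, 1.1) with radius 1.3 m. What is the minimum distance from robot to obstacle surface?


center_dist = sqrt((1.4-1.4)^2 + (5.8-1.1)^2)
= sqrt(0.0 + 22.09)
= 4.7
min_dist = center_dist - radius = 4.7 - 1.3 = 3.4 m


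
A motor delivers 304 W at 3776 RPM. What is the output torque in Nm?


omega = 3776 * 2*pi/60 = 395.4218 rad/s
tau = P / omega = 304 / 395.4218
= 0.7688 Nm


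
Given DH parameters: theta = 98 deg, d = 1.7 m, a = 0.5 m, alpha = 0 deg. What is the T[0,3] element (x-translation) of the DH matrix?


T[0,3] = a * cos(theta)
= 0.5 * cos(98 deg)
= 0.5 * -0.1392
= -0.0696


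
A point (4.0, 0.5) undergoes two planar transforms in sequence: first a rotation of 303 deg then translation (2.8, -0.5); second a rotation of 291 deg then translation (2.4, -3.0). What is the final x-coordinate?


After transform 1:
x1 = cos(303)*4.0 - sin(303)*0.5 + 2.8 = 5.3979
y1 = sin(303)*4.0 + cos(303)*0.5 + -0.5 = -3.5824
After transform 2:
x2 = cos(291)*5.3979 - sin(291)*-3.5824 + 2.4
= 0.99


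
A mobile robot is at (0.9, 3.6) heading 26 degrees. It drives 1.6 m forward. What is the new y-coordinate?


y_new = y0 + d*sin(theta)
= 3.6 + 1.6*sin(26)
= 3.6 + 0.7014
= 4.3014


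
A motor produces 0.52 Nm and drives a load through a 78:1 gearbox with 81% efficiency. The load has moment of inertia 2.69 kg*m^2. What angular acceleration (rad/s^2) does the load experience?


tau_out = tau_motor * N * eta
= 0.52 * 78 * 0.81 = 32.8536 Nm
alpha = tau_out / I = 32.8536 / 2.69
= 12.2132 rad/s^2


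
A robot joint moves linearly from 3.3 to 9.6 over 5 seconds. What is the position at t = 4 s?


s = t/T = 4/5 = 0.8
p(t) = p0 + (pf-p0)*s
= 3.3 + (9.6 - 3.3) * 0.8
= 8.34


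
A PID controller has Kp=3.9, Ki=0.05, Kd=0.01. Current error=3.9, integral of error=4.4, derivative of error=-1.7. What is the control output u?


u = Kp*e + Ki*int(e) + Kd*de/dt
= 3.9*3.9 + 0.05*4.4 + 0.01*(-1.7)
= 15.21 + 0.22 + -0.017
= 15.413


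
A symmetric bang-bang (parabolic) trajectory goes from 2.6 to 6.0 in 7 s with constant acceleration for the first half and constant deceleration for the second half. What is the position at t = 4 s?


Symmetric rest-to-rest: each phase covers (pf-p0)/2 in time T/2. 0.5*a*(T/2)^2 = (pf-p0)/2 => a = 4*(pf-p0)/T^2
a = 4*(6.0-2.6)/7^2 = 0.2776
t = 4 is in the deceleration phase (t > T/2).
p = pf - 0.5*a*(T-t)^2 = 6.0 - 0.5*0.2776*3^2
= 4.751


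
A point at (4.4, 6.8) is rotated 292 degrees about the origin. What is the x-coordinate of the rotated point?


x' = x*cos(theta) - y*sin(theta)
cos(292 deg) = 0.3746, sin(292 deg) = -0.9272
x' = 4.4 * 0.3746 - 6.8 * -0.9272
= 1.6483 - -6.3049
= 7.9531


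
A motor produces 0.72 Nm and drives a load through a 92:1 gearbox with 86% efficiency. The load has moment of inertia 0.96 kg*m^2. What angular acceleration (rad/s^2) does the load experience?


tau_out = tau_motor * N * eta
= 0.72 * 92 * 0.86 = 56.9664 Nm
alpha = tau_out / I = 56.9664 / 0.96
= 59.34 rad/s^2


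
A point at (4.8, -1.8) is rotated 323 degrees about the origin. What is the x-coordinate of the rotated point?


x' = x*cos(theta) - y*sin(theta)
cos(323 deg) = 0.7986, sin(323 deg) = -0.6018
x' = 4.8 * 0.7986 - -1.8 * -0.6018
= 3.8335 - 1.0833
= 2.7502


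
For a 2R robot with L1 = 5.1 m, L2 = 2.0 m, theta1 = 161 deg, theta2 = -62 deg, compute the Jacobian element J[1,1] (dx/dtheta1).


J[1,1] = -L1*sin(t1) - L2*sin(t1+t2)
= -5.1*sin(161) - 2.0*sin(99)
= -3.6358


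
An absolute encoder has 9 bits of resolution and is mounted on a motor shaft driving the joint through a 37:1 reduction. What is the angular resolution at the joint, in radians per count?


counts = 2^9 = 512
effective counts at joint = 512 * 37 = 18944
resolution = 2*pi / 18944
= 3.3167e-04 rad/count


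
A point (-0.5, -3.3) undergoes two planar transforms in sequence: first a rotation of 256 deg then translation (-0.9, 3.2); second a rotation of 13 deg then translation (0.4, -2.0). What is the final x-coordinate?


After transform 1:
x1 = cos(256)*-0.5 - sin(256)*-3.3 + -0.9 = -3.981
y1 = sin(256)*-0.5 + cos(256)*-3.3 + 3.2 = 4.4835
After transform 2:
x2 = cos(13)*-3.981 - sin(13)*4.4835 + 0.4
= -4.4875


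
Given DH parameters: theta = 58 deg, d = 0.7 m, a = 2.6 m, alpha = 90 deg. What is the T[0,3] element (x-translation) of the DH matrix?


T[0,3] = a * cos(theta)
= 2.6 * cos(58 deg)
= 2.6 * 0.5299
= 1.3778


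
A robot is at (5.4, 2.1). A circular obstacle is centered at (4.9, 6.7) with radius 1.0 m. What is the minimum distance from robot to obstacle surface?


center_dist = sqrt((5.4-4.9)^2 + (2.1-6.7)^2)
= sqrt(0.25 + 21.16)
= 4.6271
min_dist = center_dist - radius = 4.6271 - 1.0 = 3.6271 m


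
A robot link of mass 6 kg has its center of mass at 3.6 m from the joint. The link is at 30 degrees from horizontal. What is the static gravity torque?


tau = m*g*L*cos(angle)
= 6 * 9.81 * 3.6 * cos(30 deg)
= 6 * 9.81 * 3.6 * 0.866
= 183.5073 Nm


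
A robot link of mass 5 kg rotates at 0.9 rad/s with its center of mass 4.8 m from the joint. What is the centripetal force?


F = m * omega^2 * r
= 5 * 0.9^2 * 4.8
= 5 * 0.81 * 4.8
= 19.44 N


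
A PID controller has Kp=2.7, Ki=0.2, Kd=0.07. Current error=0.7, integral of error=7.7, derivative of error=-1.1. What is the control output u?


u = Kp*e + Ki*int(e) + Kd*de/dt
= 2.7*0.7 + 0.2*7.7 + 0.07*(-1.1)
= 1.89 + 1.54 + -0.077
= 3.353


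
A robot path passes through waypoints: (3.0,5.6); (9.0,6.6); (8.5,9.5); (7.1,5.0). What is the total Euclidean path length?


Segment lengths:
  seg1 = sqrt((6.0)^2 + (1.0)^2) = 6.0828
  seg2 = sqrt((-0.5)^2 + (2.9)^2) = 2.9428
  seg3 = sqrt((-1.4)^2 + (-4.5)^2) = 4.7127
Total = 13.7383


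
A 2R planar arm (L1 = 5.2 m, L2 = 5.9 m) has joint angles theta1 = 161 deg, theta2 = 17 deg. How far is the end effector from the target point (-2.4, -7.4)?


End effector via forward kinematics:
x = L1*cos(t1) + L2*cos(t1+t2) = -10.8131
y = L1*sin(t1) + L2*sin(t1+t2) = 1.8989
Distance to target:
d = sqrt((-2.4 - -10.8131)^2 + (-7.4 - 1.8989)^2)
= sqrt(70.7803 + 86.4688)
= 12.5399 m


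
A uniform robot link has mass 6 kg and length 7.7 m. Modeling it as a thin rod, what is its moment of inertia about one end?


I = (1/3) * m * L^2
= (1/3) * 6 * 7.7^2
= 0.333333 * 6 * 59.29
= 118.58 kg*m^2


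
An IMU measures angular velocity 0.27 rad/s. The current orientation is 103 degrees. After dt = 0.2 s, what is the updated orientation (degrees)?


delta_theta = w * dt = 0.27 * 0.2 = 0.054 rad
= 3.094 deg
theta_new = 103 + 3.094 = 106.094 deg


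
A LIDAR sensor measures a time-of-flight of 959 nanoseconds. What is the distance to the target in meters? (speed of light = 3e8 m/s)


tof = 959 ns = 9.59e-07 s
dist = c * tof / 2
= 3e8 * 9.59e-07 / 2
= 143.85 m


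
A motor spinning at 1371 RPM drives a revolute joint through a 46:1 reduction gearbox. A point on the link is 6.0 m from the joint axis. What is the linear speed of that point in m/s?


omega_motor = 1371 * 2*pi/60 = 143.5708 rad/s
omega_joint = omega_motor / 46 = 3.1211 rad/s
v = omega_joint * r = 3.1211 * 6.0
= 18.7266 m/s


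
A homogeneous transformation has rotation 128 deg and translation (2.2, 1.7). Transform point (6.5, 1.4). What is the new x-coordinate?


x' = cos(theta)*px - sin(theta)*py + tx
= -0.6157*6.5 - 0.788*1.4 + 2.2
= -2.905


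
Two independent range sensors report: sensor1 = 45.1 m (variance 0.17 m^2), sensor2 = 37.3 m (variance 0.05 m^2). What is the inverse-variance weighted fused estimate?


w1 = (1/var1) / (1/var1 + 1/var2)
   = 5.8824 / (5.8824 + 20.0) = 0.2273
w2 = 1 - w1 = 0.7727
fused = w1*s1 + w2*s2 = 10.25 + 28.8227
= 39.0727 m


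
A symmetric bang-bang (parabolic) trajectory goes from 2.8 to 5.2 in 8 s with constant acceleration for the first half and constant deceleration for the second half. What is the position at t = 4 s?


Symmetric rest-to-rest: each phase covers (pf-p0)/2 in time T/2. 0.5*a*(T/2)^2 = (pf-p0)/2 => a = 4*(pf-p0)/T^2
a = 4*(5.2-2.8)/8^2 = 0.15
t = 4 is in the acceleration phase (t <= T/2).
p = p0 + 0.5*a*t^2 = 2.8 + 0.5*0.15*4^2
= 4.0


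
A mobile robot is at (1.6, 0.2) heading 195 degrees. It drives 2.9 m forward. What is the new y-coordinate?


y_new = y0 + d*sin(theta)
= 0.2 + 2.9*sin(195)
= 0.2 + -0.7506
= -0.5506


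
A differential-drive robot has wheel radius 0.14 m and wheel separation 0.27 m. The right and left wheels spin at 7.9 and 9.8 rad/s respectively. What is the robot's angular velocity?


vR = r*wR = 0.14*7.9 = 1.106 m/s
vL = r*wL = 0.14*9.8 = 1.372 m/s
v = (vR+vL)/2 = 1.239 m/s
omega = (vR-vL)/L = -0.9852 rad/s
angular velocity = -0.9852 rad/s


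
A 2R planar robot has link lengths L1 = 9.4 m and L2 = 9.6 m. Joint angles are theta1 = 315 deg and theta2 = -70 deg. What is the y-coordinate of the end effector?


Convert angles to radians: theta1 = 5.4978, theta2 = -1.2217
y = L1*sin(theta1) + L2*sin(theta1+theta2)
y = -6.6468 + -8.7006
y = -15.3474


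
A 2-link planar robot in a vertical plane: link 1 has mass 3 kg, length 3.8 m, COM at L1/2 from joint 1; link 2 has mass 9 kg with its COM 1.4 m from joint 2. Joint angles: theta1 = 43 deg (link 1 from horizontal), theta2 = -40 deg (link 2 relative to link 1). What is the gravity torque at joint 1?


Horizontal distance from joint 1 to link-1 COM:
  x_c1 = (L1/2)*cos(t1) = 1.9 * 0.7314 = 1.3896 m
Horizontal distance from joint 1 to link-2 COM:
  x_c2 = L1*cos(t1) + Lc2*cos(t1+t2)
       = 3.8*0.7314 + 1.4*0.9986 = 4.1772 m
tau1 = m1*g*x_c1 + m2*g*x_c2
     = 3*9.81*1.3896 + 9*9.81*4.1772
     = 40.8951 + 368.8072
     = 409.7023 Nm


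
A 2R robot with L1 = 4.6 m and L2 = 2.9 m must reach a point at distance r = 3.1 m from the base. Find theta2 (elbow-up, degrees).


cos(theta2) = (r^2 - L1^2 - L2^2) / (2*L1*L2)
cos(theta2) = (9.61 - 21.16 - 8.41) / 26.68
cos(theta2) = -0.748126
theta2 = 138.4283 degrees


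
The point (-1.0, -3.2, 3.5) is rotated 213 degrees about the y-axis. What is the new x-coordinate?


Rotation about y-axis: x' = x*cos(theta) + z*sin(theta)
= -1.0 * -0.8387 + 3.5 * -0.5446
= -1.0676
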